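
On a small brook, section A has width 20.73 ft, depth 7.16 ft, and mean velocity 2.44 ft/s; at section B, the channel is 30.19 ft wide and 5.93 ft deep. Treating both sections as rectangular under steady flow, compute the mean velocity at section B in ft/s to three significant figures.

2.02 ft/s

Q = A₁V₁ = (20.73×7.16) × 2.44 = 362.2 ft³/s
A₂ = 30.19 × 5.93 = 179.0 ft²
V₂ = Q/A₂ = 362.2/179.0 = 2.023 ft/s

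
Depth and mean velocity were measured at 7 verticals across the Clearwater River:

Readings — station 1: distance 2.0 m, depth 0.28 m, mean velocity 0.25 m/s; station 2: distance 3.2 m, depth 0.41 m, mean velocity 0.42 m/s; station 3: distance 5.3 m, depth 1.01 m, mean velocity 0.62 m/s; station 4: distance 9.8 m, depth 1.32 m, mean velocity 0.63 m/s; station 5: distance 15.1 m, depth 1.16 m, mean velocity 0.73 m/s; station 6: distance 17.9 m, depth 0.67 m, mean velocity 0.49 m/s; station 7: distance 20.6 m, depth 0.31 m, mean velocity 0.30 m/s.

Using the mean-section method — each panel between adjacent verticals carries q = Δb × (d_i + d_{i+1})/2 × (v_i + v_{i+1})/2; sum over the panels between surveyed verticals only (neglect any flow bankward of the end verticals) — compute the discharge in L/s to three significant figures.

10700 L/s

Panel 1-2: Δb = 1.2 m, d̄ = (0.28+0.41)/2 = 0.345, v̄ = (0.25+0.42)/2 = 0.335 → q = 1.2×0.345×0.335 = 0.1387 m³/s
Panel 2-3: Δb = 2.1 m, d̄ = (0.41+1.01)/2 = 0.71, v̄ = (0.42+0.62)/2 = 0.52 → q = 2.1×0.71×0.52 = 0.7753 m³/s
Panel 3-4: Δb = 4.5 m, d̄ = (1.01+1.32)/2 = 1.165, v̄ = (0.62+0.63)/2 = 0.625 → q = 4.5×1.165×0.625 = 3.277 m³/s
Panel 4-5: Δb = 5.3 m, d̄ = (1.32+1.16)/2 = 1.24, v̄ = (0.63+0.73)/2 = 0.68 → q = 5.3×1.24×0.68 = 4.469 m³/s
Panel 5-6: Δb = 2.8 m, d̄ = (1.16+0.67)/2 = 0.915, v̄ = (0.73+0.49)/2 = 0.61 → q = 2.8×0.915×0.61 = 1.563 m³/s
Panel 6-7: Δb = 2.7 m, d̄ = (0.67+0.31)/2 = 0.49, v̄ = (0.49+0.30)/2 = 0.395 → q = 2.7×0.49×0.395 = 0.5226 m³/s
Q = Σ q = 10.74 m³/s
= 10.74 × 1000 = 10740 L/s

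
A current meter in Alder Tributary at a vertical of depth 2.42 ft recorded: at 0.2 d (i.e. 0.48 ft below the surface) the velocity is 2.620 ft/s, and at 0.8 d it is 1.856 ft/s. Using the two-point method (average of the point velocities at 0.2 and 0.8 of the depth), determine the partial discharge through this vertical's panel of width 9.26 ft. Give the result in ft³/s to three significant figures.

50.2 ft³/s

v̄ = (2.620 + 1.856) / 2 = 2.238 ft/s
q = v̄ × d × w = 2.238 × 2.42 × 9.26 = 50.15 ft³/s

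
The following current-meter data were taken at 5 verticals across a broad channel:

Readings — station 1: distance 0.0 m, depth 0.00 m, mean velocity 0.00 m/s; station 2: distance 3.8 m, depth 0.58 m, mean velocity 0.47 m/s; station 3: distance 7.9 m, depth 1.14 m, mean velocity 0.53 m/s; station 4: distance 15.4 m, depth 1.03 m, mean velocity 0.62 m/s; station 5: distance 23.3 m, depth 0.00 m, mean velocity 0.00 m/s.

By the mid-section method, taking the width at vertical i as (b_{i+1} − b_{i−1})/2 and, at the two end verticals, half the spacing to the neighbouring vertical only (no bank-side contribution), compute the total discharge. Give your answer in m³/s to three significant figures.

w_2 = (7.9 − 0.0)/2 = 3.95 m; q_2 = 0.47 × 0.58 × 3.95 = 1.077 m³/s
w_3 = (15.4 − 3.8)/2 = 5.8 m; q_3 = 0.53 × 1.14 × 5.8 = 3.504 m³/s
w_4 = (23.3 − 7.9)/2 = 7.7 m; q_4 = 0.62 × 1.03 × 7.7 = 4.917 m³/s
Stations 1, 5 contribute zero (depth or velocity is 0).
Q = Σ qᵢ = 9.498 m³/s

9.50 m³/s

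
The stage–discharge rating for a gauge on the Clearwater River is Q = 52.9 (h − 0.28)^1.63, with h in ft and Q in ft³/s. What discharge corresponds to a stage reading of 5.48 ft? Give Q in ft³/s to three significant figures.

Q = 52.9 × (5.48 − 0.28)^1.63 = 52.9 × 5.2^1.63 = 777.2 ft³/s

777 ft³/s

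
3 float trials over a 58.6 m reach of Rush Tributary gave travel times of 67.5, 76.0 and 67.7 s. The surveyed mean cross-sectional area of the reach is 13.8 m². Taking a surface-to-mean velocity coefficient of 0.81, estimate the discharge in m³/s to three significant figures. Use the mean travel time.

t̄ = (67.5 + 76.0 + 67.7) / 3 = 70.4 s
v_surface = L / t̄ = 58.6 / 70.4 = 0.8324 m/s
v_mean = 0.81 × 0.8324 = 0.6742 m/s
Q = A × v_mean = 13.8 × 0.6742 = 9.304 m³/s

9.30 m³/s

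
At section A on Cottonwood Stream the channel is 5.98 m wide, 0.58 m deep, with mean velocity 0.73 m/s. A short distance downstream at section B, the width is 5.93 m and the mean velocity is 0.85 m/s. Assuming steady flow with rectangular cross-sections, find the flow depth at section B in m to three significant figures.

Q = A₁V₁ = (5.98×0.58) × 0.73 = 2.532 m³/s
d₂ = Q/(b₂ V₂) = 2.532/(5.93×0.85) = 0.5023 m

0.502 m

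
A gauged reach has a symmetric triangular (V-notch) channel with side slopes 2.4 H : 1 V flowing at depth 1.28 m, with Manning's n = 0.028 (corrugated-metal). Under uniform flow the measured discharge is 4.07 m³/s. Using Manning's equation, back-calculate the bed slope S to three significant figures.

A = z·y² = 2.4×1.28² = 3.932 m²
P = 2y√(1+z²) = 2×1.28×√(1+2.4²) = 6.656 m
R = A/P = 3.932/6.656 = 0.5908 m
S = (Q·n / (1·A·R^(2/3)))² = (4.07×0.028 / (1×3.932×0.7041))² = 0.001694

0.00169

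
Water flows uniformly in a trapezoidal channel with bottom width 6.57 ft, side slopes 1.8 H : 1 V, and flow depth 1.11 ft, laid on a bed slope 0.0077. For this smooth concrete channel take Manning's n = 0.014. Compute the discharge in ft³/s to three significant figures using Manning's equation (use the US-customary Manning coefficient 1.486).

A = (b + z·y)·y = (6.57 + 1.8×1.11)×1.11 = 9.510 ft²
P = b + 2y√(1+z²) = 6.57 + 2×1.11×√(1+1.8²) = 11.14 ft
R = A/P = 9.510/11.14 = 0.8536 ft
Q = (1.486/n)·A·R^(2/3)·S^(1/2) = (1.486/0.014) × 9.510 × 0.8536^(2/3) × 0.0077^(1/2) = 79.71 ft³/s

79.7 ft³/s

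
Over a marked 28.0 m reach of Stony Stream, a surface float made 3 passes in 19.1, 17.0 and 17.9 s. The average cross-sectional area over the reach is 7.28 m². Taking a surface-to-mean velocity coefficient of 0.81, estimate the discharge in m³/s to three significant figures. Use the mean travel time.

9.17 m³/s

t̄ = (19.1 + 17.0 + 17.9) / 3 = 18 s
v_surface = L / t̄ = 28.0 / 18 = 1.556 m/s
v_mean = 0.81 × 1.556 = 1.260 m/s
Q = A × v_mean = 7.28 × 1.260 = 9.173 m³/s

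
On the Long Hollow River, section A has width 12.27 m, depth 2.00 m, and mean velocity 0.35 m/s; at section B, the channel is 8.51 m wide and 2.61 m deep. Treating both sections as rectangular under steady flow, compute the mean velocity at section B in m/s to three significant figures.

0.387 m/s

Q = A₁V₁ = (12.27×2.00) × 0.35 = 8.589 m³/s
A₂ = 8.51 × 2.61 = 22.21 m²
V₂ = Q/A₂ = 8.589/22.21 = 0.3867 m/s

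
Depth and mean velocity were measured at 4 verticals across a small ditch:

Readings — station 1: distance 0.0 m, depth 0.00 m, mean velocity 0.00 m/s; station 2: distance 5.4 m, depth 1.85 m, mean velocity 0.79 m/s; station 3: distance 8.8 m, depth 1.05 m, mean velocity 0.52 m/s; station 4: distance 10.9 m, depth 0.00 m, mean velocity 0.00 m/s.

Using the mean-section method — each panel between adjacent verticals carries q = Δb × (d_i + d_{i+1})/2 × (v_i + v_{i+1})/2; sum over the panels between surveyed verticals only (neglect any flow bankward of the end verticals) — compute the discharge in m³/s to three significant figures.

Panel 1-2: Δb = 5.4 m, d̄ = (0.00+1.85)/2 = 0.925, v̄ = (0.00+0.79)/2 = 0.395 → q = 5.4×0.925×0.395 = 1.973 m³/s
Panel 2-3: Δb = 3.4 m, d̄ = (1.85+1.05)/2 = 1.45, v̄ = (0.79+0.52)/2 = 0.655 → q = 3.4×1.45×0.655 = 3.229 m³/s
Panel 3-4: Δb = 2.1 m, d̄ = (1.05+0.00)/2 = 0.525, v̄ = (0.52+0.00)/2 = 0.26 → q = 2.1×0.525×0.26 = 0.2867 m³/s
Q = Σ q = 5.489 m³/s

5.49 m³/s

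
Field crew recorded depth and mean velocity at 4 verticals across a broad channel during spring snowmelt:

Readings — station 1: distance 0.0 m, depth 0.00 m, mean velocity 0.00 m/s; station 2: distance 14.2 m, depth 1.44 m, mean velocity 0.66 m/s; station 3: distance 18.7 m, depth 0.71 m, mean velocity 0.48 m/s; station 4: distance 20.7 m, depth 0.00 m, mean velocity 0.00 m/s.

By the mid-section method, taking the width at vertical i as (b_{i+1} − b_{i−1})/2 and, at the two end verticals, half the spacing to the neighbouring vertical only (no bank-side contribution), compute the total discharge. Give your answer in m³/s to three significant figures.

w_2 = (18.7 − 0.0)/2 = 9.35 m; q_2 = 0.66 × 1.44 × 9.35 = 8.886 m³/s
w_3 = (20.7 − 14.2)/2 = 3.25 m; q_3 = 0.48 × 0.71 × 3.25 = 1.108 m³/s
Stations 1, 4 contribute zero (depth or velocity is 0).
Q = Σ qᵢ = 9.994 m³/s

9.99 m³/s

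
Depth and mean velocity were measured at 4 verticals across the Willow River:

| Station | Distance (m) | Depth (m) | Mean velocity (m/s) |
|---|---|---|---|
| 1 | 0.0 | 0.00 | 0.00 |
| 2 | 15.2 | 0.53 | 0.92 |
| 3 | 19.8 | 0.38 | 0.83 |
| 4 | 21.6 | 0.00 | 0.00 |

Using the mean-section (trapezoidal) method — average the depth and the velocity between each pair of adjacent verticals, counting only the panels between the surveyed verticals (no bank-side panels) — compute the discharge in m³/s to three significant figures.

3.83 m³/s

Panel 1-2: Δb = 15.2 m, d̄ = (0.00+0.53)/2 = 0.265, v̄ = (0.00+0.92)/2 = 0.46 → q = 15.2×0.265×0.46 = 1.853 m³/s
Panel 2-3: Δb = 4.6 m, d̄ = (0.53+0.38)/2 = 0.455, v̄ = (0.92+0.83)/2 = 0.875 → q = 4.6×0.455×0.875 = 1.831 m³/s
Panel 3-4: Δb = 1.8 m, d̄ = (0.38+0.00)/2 = 0.19, v̄ = (0.83+0.00)/2 = 0.415 → q = 1.8×0.19×0.415 = 0.1419 m³/s
Q = Σ q = 3.826 m³/s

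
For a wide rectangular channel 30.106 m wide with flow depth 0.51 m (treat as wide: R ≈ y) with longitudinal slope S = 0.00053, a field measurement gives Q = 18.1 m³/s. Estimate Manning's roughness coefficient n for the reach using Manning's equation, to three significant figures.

A = b·y = 30.106 × 0.51 = 15.35 m²
Wide channel: R ≈ y = 0.51 m
n = (1/Q)·A·R^(2/3)·S^(1/2) = (1/18.1) × 15.35 × 0.6383 × 0.02302 = 0.01247

0.0125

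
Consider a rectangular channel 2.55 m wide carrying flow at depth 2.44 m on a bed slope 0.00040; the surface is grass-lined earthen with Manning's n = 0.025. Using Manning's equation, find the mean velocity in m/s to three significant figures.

0.711 m/s

A = b·y = 2.55 × 2.44 = 6.222 m²
P = b + 2y = 2.55 + 2×2.44 = 7.430 m
R = A/P = 6.222/7.430 = 0.8374 m
Q = (1/n)·A·R^(2/3)·S^(1/2) = (1/0.025) × 6.222 × 0.8374^(2/3) × 0.00040^(1/2) = 4.422 m³/s
V = Q/A = 4.422/6.222 = 0.7108 m/s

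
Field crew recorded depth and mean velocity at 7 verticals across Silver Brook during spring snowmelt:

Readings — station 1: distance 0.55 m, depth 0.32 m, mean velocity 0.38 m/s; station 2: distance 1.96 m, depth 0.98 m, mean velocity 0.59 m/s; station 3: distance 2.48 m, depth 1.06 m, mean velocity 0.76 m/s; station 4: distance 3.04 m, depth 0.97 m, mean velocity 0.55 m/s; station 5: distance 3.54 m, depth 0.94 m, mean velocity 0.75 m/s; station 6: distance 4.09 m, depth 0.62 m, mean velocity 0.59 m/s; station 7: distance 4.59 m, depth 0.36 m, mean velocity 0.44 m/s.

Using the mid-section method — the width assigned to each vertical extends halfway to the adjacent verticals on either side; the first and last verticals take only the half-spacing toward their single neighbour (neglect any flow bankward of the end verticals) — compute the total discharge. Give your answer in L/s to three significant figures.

1960 L/s

w_1 = (1.96 − 0.55)/2 = 0.705 m; q_1 = 0.38 × 0.32 × 0.705 = 0.08573 m³/s
w_2 = (2.48 − 0.55)/2 = 0.965 m; q_2 = 0.59 × 0.98 × 0.965 = 0.5580 m³/s
w_3 = (3.04 − 1.96)/2 = 0.54 m; q_3 = 0.76 × 1.06 × 0.54 = 0.4350 m³/s
w_4 = (3.54 − 2.48)/2 = 0.53 m; q_4 = 0.55 × 0.97 × 0.53 = 0.2828 m³/s
w_5 = (4.09 − 3.04)/2 = 0.525 m; q_5 = 0.75 × 0.94 × 0.525 = 0.3701 m³/s
w_6 = (4.59 − 3.54)/2 = 0.525 m; q_6 = 0.59 × 0.62 × 0.525 = 0.1920 m³/s
w_7 = (4.59 − 4.09)/2 = 0.25 m; q_7 = 0.44 × 0.36 × 0.25 = 0.03960 m³/s
Q = Σ qᵢ = 1.963 m³/s
= 1.963 × 1000 = 1963 L/s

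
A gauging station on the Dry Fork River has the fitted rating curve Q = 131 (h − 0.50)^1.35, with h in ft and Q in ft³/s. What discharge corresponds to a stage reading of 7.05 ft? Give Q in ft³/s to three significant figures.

Q = 131 × (7.05 − 0.50)^1.35 = 131 × 6.55^1.35 = 1657 ft³/s

1660 ft³/s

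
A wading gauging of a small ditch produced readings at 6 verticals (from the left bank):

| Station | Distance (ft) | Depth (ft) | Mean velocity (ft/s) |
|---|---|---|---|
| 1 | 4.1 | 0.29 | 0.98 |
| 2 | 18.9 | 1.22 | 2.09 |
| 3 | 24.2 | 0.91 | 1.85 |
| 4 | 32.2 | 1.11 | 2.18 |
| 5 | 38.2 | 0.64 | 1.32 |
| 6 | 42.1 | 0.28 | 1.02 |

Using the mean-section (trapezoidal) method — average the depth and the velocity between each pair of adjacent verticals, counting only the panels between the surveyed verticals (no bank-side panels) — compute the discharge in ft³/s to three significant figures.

Panel 1-2: Δb = 14.8 ft, d̄ = (0.29+1.22)/2 = 0.755, v̄ = (0.98+2.09)/2 = 1.535 → q = 14.8×0.755×1.535 = 17.15 ft³/s
Panel 2-3: Δb = 5.3 ft, d̄ = (1.22+0.91)/2 = 1.065, v̄ = (2.09+1.85)/2 = 1.97 → q = 5.3×1.065×1.97 = 11.12 ft³/s
Panel 3-4: Δb = 8 ft, d̄ = (0.91+1.11)/2 = 1.01, v̄ = (1.85+2.18)/2 = 2.015 → q = 8×1.01×2.015 = 16.28 ft³/s
Panel 4-5: Δb = 6 ft, d̄ = (1.11+0.64)/2 = 0.875, v̄ = (2.18+1.32)/2 = 1.75 → q = 6×0.875×1.75 = 9.188 ft³/s
Panel 5-6: Δb = 3.9 ft, d̄ = (0.64+0.28)/2 = 0.46, v̄ = (1.32+1.02)/2 = 1.17 → q = 3.9×0.46×1.17 = 2.099 ft³/s
Q = Σ q = 55.84 ft³/s

55.8 ft³/s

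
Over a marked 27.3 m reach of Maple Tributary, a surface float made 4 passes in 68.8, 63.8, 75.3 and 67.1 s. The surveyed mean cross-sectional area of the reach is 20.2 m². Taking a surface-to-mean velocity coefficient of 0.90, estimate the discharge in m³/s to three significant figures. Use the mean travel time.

t̄ = (68.8 + 63.8 + 75.3 + 67.1) / 4 = 68.75 s
v_surface = L / t̄ = 27.3 / 68.75 = 0.3971 m/s
v_mean = 0.90 × 0.3971 = 0.3574 m/s
Q = A × v_mean = 20.2 × 0.3574 = 7.219 m³/s

7.22 m³/s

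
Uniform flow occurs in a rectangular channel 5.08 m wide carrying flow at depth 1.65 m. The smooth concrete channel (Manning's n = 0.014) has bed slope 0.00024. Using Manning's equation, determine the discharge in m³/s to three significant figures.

9.28 m³/s

A = b·y = 5.08 × 1.65 = 8.382 m²
P = b + 2y = 5.08 + 2×1.65 = 8.380 m
R = A/P = 8.382/8.380 = 1.000 m
Q = (1/n)·A·R^(2/3)·S^(1/2) = (1/0.014) × 8.382 × 1.000^(2/3) × 0.00024^(1/2) = 9.277 m³/s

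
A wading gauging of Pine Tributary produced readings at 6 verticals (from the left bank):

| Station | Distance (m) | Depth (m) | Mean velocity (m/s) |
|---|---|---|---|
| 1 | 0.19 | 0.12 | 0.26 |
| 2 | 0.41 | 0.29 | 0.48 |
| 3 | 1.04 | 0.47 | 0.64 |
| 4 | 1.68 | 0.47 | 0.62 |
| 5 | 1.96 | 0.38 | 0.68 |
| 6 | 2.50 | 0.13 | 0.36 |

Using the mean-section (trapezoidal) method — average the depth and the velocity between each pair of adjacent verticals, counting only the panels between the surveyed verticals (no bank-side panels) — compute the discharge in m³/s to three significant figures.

0.489 m³/s

Panel 1-2: Δb = 0.22 m, d̄ = (0.12+0.29)/2 = 0.205, v̄ = (0.26+0.48)/2 = 0.37 → q = 0.22×0.205×0.37 = 0.01669 m³/s
Panel 2-3: Δb = 0.63 m, d̄ = (0.29+0.47)/2 = 0.38, v̄ = (0.48+0.64)/2 = 0.56 → q = 0.63×0.38×0.56 = 0.1341 m³/s
Panel 3-4: Δb = 0.64 m, d̄ = (0.47+0.47)/2 = 0.47, v̄ = (0.64+0.62)/2 = 0.63 → q = 0.64×0.47×0.63 = 0.1895 m³/s
Panel 4-5: Δb = 0.28 m, d̄ = (0.47+0.38)/2 = 0.425, v̄ = (0.62+0.68)/2 = 0.65 → q = 0.28×0.425×0.65 = 0.07735 m³/s
Panel 5-6: Δb = 0.54 m, d̄ = (0.38+0.13)/2 = 0.255, v̄ = (0.68+0.36)/2 = 0.52 → q = 0.54×0.255×0.52 = 0.07160 m³/s
Q = Σ q = 0.4892 m³/s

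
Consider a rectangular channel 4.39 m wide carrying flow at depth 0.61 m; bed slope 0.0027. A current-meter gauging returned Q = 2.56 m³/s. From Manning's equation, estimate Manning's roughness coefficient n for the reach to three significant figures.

0.0332

A = b·y = 4.39 × 0.61 = 2.678 m²
P = b + 2y = 4.39 + 2×0.61 = 5.610 m
R = A/P = 2.678/5.610 = 0.4773 m
n = (1/Q)·A·R^(2/3)·S^(1/2) = (1/2.56) × 2.678 × 0.6108 × 0.05196 = 0.03320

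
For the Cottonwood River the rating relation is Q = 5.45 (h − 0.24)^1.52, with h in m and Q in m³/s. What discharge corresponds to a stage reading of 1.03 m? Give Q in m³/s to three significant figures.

Q = 5.45 × (1.03 − 0.24)^1.52 = 5.45 × 0.79^1.52 = 3.809 m³/s

3.81 m³/s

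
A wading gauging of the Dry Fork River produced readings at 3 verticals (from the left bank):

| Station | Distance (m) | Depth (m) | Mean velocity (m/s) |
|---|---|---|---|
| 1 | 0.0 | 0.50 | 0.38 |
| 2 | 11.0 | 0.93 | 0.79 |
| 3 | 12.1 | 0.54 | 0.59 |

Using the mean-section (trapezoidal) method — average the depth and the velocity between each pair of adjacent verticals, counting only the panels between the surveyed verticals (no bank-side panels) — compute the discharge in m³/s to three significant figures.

Panel 1-2: Δb = 11 m, d̄ = (0.50+0.93)/2 = 0.715, v̄ = (0.38+0.79)/2 = 0.585 → q = 11×0.715×0.585 = 4.601 m³/s
Panel 2-3: Δb = 1.1 m, d̄ = (0.93+0.54)/2 = 0.735, v̄ = (0.79+0.59)/2 = 0.69 → q = 1.1×0.735×0.69 = 0.5579 m³/s
Q = Σ q = 5.159 m³/s

5.16 m³/s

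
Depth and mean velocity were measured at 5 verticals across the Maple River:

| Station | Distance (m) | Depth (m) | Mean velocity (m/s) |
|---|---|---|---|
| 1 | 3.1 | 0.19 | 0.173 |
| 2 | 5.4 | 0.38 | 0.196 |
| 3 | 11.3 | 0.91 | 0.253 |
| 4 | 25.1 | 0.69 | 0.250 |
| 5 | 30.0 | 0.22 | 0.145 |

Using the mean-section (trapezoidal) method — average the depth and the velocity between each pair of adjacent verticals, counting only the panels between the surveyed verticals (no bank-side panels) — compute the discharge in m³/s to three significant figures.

Panel 1-2: Δb = 2.3 m, d̄ = (0.19+0.38)/2 = 0.285, v̄ = (0.173+0.196)/2 = 0.1845 → q = 2.3×0.285×0.1845 = 0.1209 m³/s
Panel 2-3: Δb = 5.9 m, d̄ = (0.38+0.91)/2 = 0.645, v̄ = (0.196+0.253)/2 = 0.2245 → q = 5.9×0.645×0.2245 = 0.8543 m³/s
Panel 3-4: Δb = 13.8 m, d̄ = (0.91+0.69)/2 = 0.8, v̄ = (0.253+0.250)/2 = 0.2515 → q = 13.8×0.8×0.2515 = 2.777 m³/s
Panel 4-5: Δb = 4.9 m, d̄ = (0.69+0.22)/2 = 0.455, v̄ = (0.250+0.145)/2 = 0.1975 → q = 4.9×0.455×0.1975 = 0.4403 m³/s
Q = Σ q = 4.192 m³/s

4.19 m³/s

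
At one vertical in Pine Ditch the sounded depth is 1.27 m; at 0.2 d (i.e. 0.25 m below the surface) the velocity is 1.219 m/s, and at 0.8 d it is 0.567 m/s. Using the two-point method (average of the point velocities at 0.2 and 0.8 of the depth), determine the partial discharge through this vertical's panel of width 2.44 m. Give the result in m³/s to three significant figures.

v̄ = (1.219 + 0.567) / 2 = 0.8930 m/s
q = v̄ × d × w = 0.8930 × 1.27 × 2.44 = 2.767 m³/s

2.77 m³/s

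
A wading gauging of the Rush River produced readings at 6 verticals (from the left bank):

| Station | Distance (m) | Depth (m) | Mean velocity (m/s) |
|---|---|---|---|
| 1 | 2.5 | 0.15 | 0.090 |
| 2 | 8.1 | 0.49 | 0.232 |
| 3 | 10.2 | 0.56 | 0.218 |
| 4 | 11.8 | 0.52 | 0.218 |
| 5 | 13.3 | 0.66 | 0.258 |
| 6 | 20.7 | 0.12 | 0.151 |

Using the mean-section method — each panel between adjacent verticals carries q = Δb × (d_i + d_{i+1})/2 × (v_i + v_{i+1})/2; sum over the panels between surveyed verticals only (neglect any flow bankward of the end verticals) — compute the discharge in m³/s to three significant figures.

Panel 1-2: Δb = 5.6 m, d̄ = (0.15+0.49)/2 = 0.32, v̄ = (0.090+0.232)/2 = 0.161 → q = 5.6×0.32×0.161 = 0.2885 m³/s
Panel 2-3: Δb = 2.1 m, d̄ = (0.49+0.56)/2 = 0.525, v̄ = (0.232+0.218)/2 = 0.225 → q = 2.1×0.525×0.225 = 0.2481 m³/s
Panel 3-4: Δb = 1.6 m, d̄ = (0.56+0.52)/2 = 0.54, v̄ = (0.218+0.218)/2 = 0.218 → q = 1.6×0.54×0.218 = 0.1884 m³/s
Panel 4-5: Δb = 1.5 m, d̄ = (0.52+0.66)/2 = 0.59, v̄ = (0.218+0.258)/2 = 0.238 → q = 1.5×0.59×0.238 = 0.2106 m³/s
Panel 5-6: Δb = 7.4 m, d̄ = (0.66+0.12)/2 = 0.39, v̄ = (0.258+0.151)/2 = 0.2045 → q = 7.4×0.39×0.2045 = 0.5902 m³/s
Q = Σ q = 1.526 m³/s

1.53 m³/s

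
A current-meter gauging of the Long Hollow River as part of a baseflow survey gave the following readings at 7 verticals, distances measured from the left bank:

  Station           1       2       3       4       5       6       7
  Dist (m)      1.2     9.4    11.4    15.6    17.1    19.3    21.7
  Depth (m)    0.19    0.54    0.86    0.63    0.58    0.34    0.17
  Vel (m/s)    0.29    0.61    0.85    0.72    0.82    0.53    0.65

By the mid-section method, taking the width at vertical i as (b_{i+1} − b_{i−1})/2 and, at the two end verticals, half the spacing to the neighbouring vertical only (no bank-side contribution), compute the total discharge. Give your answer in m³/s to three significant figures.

w_1 = (9.4 − 1.2)/2 = 4.1 m; q_1 = 0.29 × 0.19 × 4.1 = 0.2259 m³/s
w_2 = (11.4 − 1.2)/2 = 5.1 m; q_2 = 0.61 × 0.54 × 5.1 = 1.680 m³/s
w_3 = (15.6 − 9.4)/2 = 3.1 m; q_3 = 0.85 × 0.86 × 3.1 = 2.266 m³/s
w_4 = (17.1 − 11.4)/2 = 2.85 m; q_4 = 0.72 × 0.63 × 2.85 = 1.293 m³/s
w_5 = (19.3 − 15.6)/2 = 1.85 m; q_5 = 0.82 × 0.58 × 1.85 = 0.8799 m³/s
w_6 = (21.7 − 17.1)/2 = 2.3 m; q_6 = 0.53 × 0.34 × 2.3 = 0.4145 m³/s
w_7 = (21.7 − 19.3)/2 = 1.2 m; q_7 = 0.65 × 0.17 × 1.2 = 0.1326 m³/s
Q = Σ qᵢ = 6.892 m³/s

6.89 m³/s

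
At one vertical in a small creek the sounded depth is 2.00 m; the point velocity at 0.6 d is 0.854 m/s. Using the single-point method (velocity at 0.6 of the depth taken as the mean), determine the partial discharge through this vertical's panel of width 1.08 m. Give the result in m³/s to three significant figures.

1.84 m³/s

v̄ = v₀.₆ = 0.854 m/s
q = v̄ × d × w = 0.8540 × 2.00 × 1.08 = 1.845 m³/s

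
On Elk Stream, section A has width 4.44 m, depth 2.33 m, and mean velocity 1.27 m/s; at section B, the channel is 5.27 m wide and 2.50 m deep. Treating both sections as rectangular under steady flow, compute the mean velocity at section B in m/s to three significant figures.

Q = A₁V₁ = (4.44×2.33) × 1.27 = 13.14 m³/s
A₂ = 5.27 × 2.50 = 13.18 m²
V₂ = Q/A₂ = 13.14/13.18 = 0.9972 m/s

0.997 m/s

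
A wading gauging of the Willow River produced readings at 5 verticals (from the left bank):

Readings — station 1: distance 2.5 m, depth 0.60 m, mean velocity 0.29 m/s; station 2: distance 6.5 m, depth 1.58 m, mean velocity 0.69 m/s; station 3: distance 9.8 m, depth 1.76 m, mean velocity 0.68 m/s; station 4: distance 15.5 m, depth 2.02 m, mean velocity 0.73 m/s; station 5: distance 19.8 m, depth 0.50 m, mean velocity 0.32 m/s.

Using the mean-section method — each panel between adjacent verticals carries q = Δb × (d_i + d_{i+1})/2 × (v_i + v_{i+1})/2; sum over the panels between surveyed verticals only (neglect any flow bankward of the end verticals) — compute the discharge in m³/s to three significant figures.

16.4 m³/s

Panel 1-2: Δb = 4 m, d̄ = (0.60+1.58)/2 = 1.09, v̄ = (0.29+0.69)/2 = 0.49 → q = 4×1.09×0.49 = 2.136 m³/s
Panel 2-3: Δb = 3.3 m, d̄ = (1.58+1.76)/2 = 1.67, v̄ = (0.69+0.68)/2 = 0.685 → q = 3.3×1.67×0.685 = 3.775 m³/s
Panel 3-4: Δb = 5.7 m, d̄ = (1.76+2.02)/2 = 1.89, v̄ = (0.68+0.73)/2 = 0.705 → q = 5.7×1.89×0.705 = 7.595 m³/s
Panel 4-5: Δb = 4.3 m, d̄ = (2.02+0.50)/2 = 1.26, v̄ = (0.73+0.32)/2 = 0.525 → q = 4.3×1.26×0.525 = 2.844 m³/s
Q = Σ q = 16.35 m³/s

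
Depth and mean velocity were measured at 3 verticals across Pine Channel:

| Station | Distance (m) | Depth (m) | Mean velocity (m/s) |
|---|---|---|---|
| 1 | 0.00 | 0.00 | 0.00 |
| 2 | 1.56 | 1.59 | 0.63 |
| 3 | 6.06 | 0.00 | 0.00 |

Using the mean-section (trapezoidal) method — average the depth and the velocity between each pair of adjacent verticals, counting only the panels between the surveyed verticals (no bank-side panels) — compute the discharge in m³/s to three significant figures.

Panel 1-2: Δb = 1.56 m, d̄ = (0.00+1.59)/2 = 0.795, v̄ = (0.00+0.63)/2 = 0.315 → q = 1.56×0.795×0.315 = 0.3907 m³/s
Panel 2-3: Δb = 4.5 m, d̄ = (1.59+0.00)/2 = 0.795, v̄ = (0.63+0.00)/2 = 0.315 → q = 4.5×0.795×0.315 = 1.127 m³/s
Q = Σ q = 1.518 m³/s

1.52 m³/s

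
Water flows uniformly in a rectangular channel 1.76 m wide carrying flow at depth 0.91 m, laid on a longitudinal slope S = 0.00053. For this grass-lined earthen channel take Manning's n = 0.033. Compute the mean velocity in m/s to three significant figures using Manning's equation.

0.408 m/s

A = b·y = 1.76 × 0.91 = 1.602 m²
P = b + 2y = 1.76 + 2×0.91 = 3.580 m
R = A/P = 1.602/3.580 = 0.4474 m
Q = (1/n)·A·R^(2/3)·S^(1/2) = (1/0.033) × 1.602 × 0.4474^(2/3) × 0.00053^(1/2) = 0.6536 m³/s
V = Q/A = 0.6536/1.602 = 0.4081 m/s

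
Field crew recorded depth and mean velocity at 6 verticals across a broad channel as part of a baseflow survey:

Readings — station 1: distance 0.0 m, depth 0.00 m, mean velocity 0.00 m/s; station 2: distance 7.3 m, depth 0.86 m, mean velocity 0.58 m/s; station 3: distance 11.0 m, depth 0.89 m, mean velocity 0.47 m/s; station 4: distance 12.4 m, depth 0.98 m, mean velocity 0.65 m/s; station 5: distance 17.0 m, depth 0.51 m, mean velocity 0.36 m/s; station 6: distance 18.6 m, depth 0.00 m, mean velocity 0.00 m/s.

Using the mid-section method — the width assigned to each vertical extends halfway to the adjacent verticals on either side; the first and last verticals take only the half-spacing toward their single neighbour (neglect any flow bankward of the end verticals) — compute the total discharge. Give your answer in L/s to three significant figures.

6290 L/s

w_2 = (11.0 − 0.0)/2 = 5.5 m; q_2 = 0.58 × 0.86 × 5.5 = 2.743 m³/s
w_3 = (12.4 − 7.3)/2 = 2.55 m; q_3 = 0.47 × 0.89 × 2.55 = 1.067 m³/s
w_4 = (17.0 − 11.0)/2 = 3 m; q_4 = 0.65 × 0.98 × 3 = 1.911 m³/s
w_5 = (18.6 − 12.4)/2 = 3.1 m; q_5 = 0.36 × 0.51 × 3.1 = 0.5692 m³/s
Stations 1, 6 contribute zero (depth or velocity is 0).
Q = Σ qᵢ = 6.290 m³/s
= 6.290 × 1000 = 6290 L/s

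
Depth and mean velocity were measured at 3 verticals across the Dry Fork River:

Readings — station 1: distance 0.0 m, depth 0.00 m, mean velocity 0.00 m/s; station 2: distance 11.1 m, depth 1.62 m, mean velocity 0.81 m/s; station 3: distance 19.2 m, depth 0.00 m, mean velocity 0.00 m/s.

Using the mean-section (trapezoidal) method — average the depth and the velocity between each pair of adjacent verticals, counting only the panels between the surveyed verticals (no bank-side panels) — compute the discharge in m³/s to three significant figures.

Panel 1-2: Δb = 11.1 m, d̄ = (0.00+1.62)/2 = 0.81, v̄ = (0.00+0.81)/2 = 0.405 → q = 11.1×0.81×0.405 = 3.641 m³/s
Panel 2-3: Δb = 8.1 m, d̄ = (1.62+0.00)/2 = 0.81, v̄ = (0.81+0.00)/2 = 0.405 → q = 8.1×0.81×0.405 = 2.657 m³/s
Q = Σ q = 6.299 m³/s

6.30 m³/s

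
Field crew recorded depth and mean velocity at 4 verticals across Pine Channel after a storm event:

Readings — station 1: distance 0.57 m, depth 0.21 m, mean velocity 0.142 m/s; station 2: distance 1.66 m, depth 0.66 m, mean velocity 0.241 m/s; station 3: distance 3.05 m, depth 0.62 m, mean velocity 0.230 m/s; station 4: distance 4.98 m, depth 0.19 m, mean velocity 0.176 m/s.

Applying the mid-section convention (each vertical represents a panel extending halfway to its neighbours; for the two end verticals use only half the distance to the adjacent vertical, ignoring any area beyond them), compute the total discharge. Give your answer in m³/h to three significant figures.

w_1 = (1.66 − 0.57)/2 = 0.545 m; q_1 = 0.142 × 0.21 × 0.545 = 0.01625 m³/s
w_2 = (3.05 − 0.57)/2 = 1.24 m; q_2 = 0.241 × 0.66 × 1.24 = 0.1972 m³/s
w_3 = (4.98 − 1.66)/2 = 1.66 m; q_3 = 0.230 × 0.62 × 1.66 = 0.2367 m³/s
w_4 = (4.98 − 3.05)/2 = 0.965 m; q_4 = 0.176 × 0.19 × 0.965 = 0.03227 m³/s
Q = Σ qᵢ = 0.4825 m³/s
= 0.4825 × 3600 = 1737 m³/h

1740 m³/h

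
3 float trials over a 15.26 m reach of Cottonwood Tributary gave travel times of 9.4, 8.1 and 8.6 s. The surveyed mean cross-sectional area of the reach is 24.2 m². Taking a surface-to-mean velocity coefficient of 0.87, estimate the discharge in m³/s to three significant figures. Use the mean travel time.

t̄ = (9.4 + 8.1 + 8.6) / 3 = 8.7 s
v_surface = L / t̄ = 15.26 / 8.7 = 1.754 m/s
v_mean = 0.87 × 1.754 = 1.526 m/s
Q = A × v_mean = 24.2 × 1.526 = 36.93 m³/s

36.9 m³/s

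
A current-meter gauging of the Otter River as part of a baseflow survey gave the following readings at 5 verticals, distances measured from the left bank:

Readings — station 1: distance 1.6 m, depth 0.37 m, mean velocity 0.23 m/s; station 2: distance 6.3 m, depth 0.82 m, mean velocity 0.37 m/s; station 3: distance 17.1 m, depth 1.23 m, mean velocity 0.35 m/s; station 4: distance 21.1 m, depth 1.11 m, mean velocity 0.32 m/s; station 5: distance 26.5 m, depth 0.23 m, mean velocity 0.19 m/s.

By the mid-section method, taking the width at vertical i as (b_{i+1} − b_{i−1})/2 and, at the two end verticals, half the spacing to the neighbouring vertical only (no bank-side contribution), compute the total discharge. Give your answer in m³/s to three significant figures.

7.52 m³/s

w_1 = (6.3 − 1.6)/2 = 2.35 m; q_1 = 0.23 × 0.37 × 2.35 = 0.2000 m³/s
w_2 = (17.1 − 1.6)/2 = 7.75 m; q_2 = 0.37 × 0.82 × 7.75 = 2.351 m³/s
w_3 = (21.1 − 6.3)/2 = 7.4 m; q_3 = 0.35 × 1.23 × 7.4 = 3.186 m³/s
w_4 = (26.5 − 17.1)/2 = 4.7 m; q_4 = 0.32 × 1.11 × 4.7 = 1.669 m³/s
w_5 = (26.5 − 21.1)/2 = 2.7 m; q_5 = 0.19 × 0.23 × 2.7 = 0.1180 m³/s
Q = Σ qᵢ = 7.524 m³/s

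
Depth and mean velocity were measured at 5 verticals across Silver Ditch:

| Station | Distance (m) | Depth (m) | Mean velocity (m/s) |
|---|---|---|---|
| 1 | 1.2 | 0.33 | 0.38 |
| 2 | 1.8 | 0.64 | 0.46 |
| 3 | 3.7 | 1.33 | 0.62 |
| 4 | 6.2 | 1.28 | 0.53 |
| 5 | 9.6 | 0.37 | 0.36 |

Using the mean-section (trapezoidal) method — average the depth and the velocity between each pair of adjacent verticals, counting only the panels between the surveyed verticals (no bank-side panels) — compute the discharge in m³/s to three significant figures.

Panel 1-2: Δb = 0.6 m, d̄ = (0.33+0.64)/2 = 0.485, v̄ = (0.38+0.46)/2 = 0.42 → q = 0.6×0.485×0.42 = 0.1222 m³/s
Panel 2-3: Δb = 1.9 m, d̄ = (0.64+1.33)/2 = 0.985, v̄ = (0.46+0.62)/2 = 0.54 → q = 1.9×0.985×0.54 = 1.011 m³/s
Panel 3-4: Δb = 2.5 m, d̄ = (1.33+1.28)/2 = 1.305, v̄ = (0.62+0.53)/2 = 0.575 → q = 2.5×1.305×0.575 = 1.876 m³/s
Panel 4-5: Δb = 3.4 m, d̄ = (1.28+0.37)/2 = 0.825, v̄ = (0.53+0.36)/2 = 0.445 → q = 3.4×0.825×0.445 = 1.248 m³/s
Q = Σ q = 4.257 m³/s

4.26 m³/s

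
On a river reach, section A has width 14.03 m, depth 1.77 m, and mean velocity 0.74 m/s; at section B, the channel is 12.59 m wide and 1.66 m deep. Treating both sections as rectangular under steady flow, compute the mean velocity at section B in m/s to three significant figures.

0.879 m/s

Q = A₁V₁ = (14.03×1.77) × 0.74 = 18.38 m³/s
A₂ = 12.59 × 1.66 = 20.90 m²
V₂ = Q/A₂ = 18.38/20.90 = 0.8793 m/s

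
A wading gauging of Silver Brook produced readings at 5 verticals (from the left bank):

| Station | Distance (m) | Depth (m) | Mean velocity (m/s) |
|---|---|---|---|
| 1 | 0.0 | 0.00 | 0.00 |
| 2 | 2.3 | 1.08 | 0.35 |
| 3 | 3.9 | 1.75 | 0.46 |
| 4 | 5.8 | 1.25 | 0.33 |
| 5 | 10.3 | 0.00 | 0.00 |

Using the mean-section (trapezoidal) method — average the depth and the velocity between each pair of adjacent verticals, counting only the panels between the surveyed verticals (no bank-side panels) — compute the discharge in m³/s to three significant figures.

2.72 m³/s

Panel 1-2: Δb = 2.3 m, d̄ = (0.00+1.08)/2 = 0.54, v̄ = (0.00+0.35)/2 = 0.175 → q = 2.3×0.54×0.175 = 0.2174 m³/s
Panel 2-3: Δb = 1.6 m, d̄ = (1.08+1.75)/2 = 1.415, v̄ = (0.35+0.46)/2 = 0.405 → q = 1.6×1.415×0.405 = 0.9169 m³/s
Panel 3-4: Δb = 1.9 m, d̄ = (1.75+1.25)/2 = 1.5, v̄ = (0.46+0.33)/2 = 0.395 → q = 1.9×1.5×0.395 = 1.126 m³/s
Panel 4-5: Δb = 4.5 m, d̄ = (1.25+0.00)/2 = 0.625, v̄ = (0.33+0.00)/2 = 0.165 → q = 4.5×0.625×0.165 = 0.4641 m³/s
Q = Σ q = 2.724 m³/s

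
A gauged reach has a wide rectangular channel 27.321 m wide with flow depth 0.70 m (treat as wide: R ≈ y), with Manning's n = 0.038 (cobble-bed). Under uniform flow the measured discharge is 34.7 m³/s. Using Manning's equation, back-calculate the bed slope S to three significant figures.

A = b·y = 27.321 × 0.70 = 19.12 m²
Wide channel: R ≈ y = 0.70 m
S = (Q·n / (1·A·R^(2/3)))² = (34.7×0.038 / (1×19.12×0.7884))² = 0.007648

0.00765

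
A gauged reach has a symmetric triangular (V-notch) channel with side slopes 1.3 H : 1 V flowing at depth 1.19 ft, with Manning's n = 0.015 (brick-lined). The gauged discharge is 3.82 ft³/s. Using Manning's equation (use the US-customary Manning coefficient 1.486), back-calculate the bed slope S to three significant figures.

A = z·y² = 1.3×1.19² = 1.841 ft²
P = 2y√(1+z²) = 2×1.19×√(1+1.3²) = 3.903 ft
R = A/P = 1.841/3.903 = 0.4716 ft
S = (Q·n / (1.486·A·R^(2/3)))² = (3.82×0.015 / (1.486×1.841×0.6059))² = 0.001195

0.00120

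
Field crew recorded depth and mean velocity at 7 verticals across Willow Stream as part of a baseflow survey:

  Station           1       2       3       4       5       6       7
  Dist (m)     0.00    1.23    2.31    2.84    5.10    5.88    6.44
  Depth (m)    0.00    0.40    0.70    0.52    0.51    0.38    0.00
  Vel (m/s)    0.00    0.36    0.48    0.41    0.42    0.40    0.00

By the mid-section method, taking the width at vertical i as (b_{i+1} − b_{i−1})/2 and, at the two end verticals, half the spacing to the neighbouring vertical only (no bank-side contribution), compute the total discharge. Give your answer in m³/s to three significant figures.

1.16 m³/s

w_2 = (2.31 − 0.00)/2 = 1.155 m; q_2 = 0.36 × 0.40 × 1.155 = 0.1663 m³/s
w_3 = (2.84 − 1.23)/2 = 0.805 m; q_3 = 0.48 × 0.70 × 0.805 = 0.2705 m³/s
w_4 = (5.10 − 2.31)/2 = 1.395 m; q_4 = 0.41 × 0.52 × 1.395 = 0.2974 m³/s
w_5 = (5.88 − 2.84)/2 = 1.52 m; q_5 = 0.42 × 0.51 × 1.52 = 0.3256 m³/s
w_6 = (6.44 − 5.10)/2 = 0.67 m; q_6 = 0.40 × 0.38 × 0.67 = 0.1018 m³/s
Stations 1, 7 contribute zero (depth or velocity is 0).
Q = Σ qᵢ = 1.162 m³/s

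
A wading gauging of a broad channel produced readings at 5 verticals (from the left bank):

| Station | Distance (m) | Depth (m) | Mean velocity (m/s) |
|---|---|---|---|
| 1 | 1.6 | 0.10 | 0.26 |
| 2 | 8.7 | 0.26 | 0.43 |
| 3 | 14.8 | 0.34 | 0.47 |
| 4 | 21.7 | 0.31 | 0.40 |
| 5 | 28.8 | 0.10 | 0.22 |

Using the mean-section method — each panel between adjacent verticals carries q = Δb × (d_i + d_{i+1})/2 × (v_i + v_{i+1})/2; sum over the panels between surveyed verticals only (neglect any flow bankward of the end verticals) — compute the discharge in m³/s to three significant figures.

Panel 1-2: Δb = 7.1 m, d̄ = (0.10+0.26)/2 = 0.18, v̄ = (0.26+0.43)/2 = 0.345 → q = 7.1×0.18×0.345 = 0.4409 m³/s
Panel 2-3: Δb = 6.1 m, d̄ = (0.26+0.34)/2 = 0.3, v̄ = (0.43+0.47)/2 = 0.45 → q = 6.1×0.3×0.45 = 0.8235 m³/s
Panel 3-4: Δb = 6.9 m, d̄ = (0.34+0.31)/2 = 0.325, v̄ = (0.47+0.40)/2 = 0.435 → q = 6.9×0.325×0.435 = 0.9755 m³/s
Panel 4-5: Δb = 7.1 m, d̄ = (0.31+0.10)/2 = 0.205, v̄ = (0.40+0.22)/2 = 0.31 → q = 7.1×0.205×0.31 = 0.4512 m³/s
Q = Σ q = 2.691 m³/s

2.69 m³/s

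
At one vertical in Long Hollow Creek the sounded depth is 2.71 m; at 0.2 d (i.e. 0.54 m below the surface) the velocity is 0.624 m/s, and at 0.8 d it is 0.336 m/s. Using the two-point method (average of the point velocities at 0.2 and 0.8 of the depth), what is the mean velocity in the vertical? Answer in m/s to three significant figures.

v̄ = (0.624 + 0.336) / 2 = 0.4800 m/s

0.480 m/s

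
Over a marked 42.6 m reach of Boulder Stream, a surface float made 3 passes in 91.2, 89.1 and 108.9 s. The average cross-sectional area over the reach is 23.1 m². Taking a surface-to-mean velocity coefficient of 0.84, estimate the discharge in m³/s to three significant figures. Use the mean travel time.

8.57 m³/s

t̄ = (91.2 + 89.1 + 108.9) / 3 = 96.4 s
v_surface = L / t̄ = 42.6 / 96.4 = 0.4419 m/s
v_mean = 0.84 × 0.4419 = 0.3712 m/s
Q = A × v_mean = 23.1 × 0.3712 = 8.575 m³/s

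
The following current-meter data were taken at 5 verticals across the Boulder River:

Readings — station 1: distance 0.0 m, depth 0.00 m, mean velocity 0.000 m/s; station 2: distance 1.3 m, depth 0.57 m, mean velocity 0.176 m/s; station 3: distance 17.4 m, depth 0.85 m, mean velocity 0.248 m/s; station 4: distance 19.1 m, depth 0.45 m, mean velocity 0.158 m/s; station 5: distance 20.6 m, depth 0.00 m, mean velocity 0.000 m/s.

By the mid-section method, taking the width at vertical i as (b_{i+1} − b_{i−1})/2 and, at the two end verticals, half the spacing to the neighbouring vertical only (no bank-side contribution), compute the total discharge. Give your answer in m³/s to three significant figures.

w_2 = (17.4 − 0.0)/2 = 8.7 m; q_2 = 0.176 × 0.57 × 8.7 = 0.8728 m³/s
w_3 = (19.1 − 1.3)/2 = 8.9 m; q_3 = 0.248 × 0.85 × 8.9 = 1.876 m³/s
w_4 = (20.6 − 17.4)/2 = 1.6 m; q_4 = 0.158 × 0.45 × 1.6 = 0.1138 m³/s
Stations 1, 5 contribute zero (depth or velocity is 0).
Q = Σ qᵢ = 2.863 m³/s

2.86 m³/s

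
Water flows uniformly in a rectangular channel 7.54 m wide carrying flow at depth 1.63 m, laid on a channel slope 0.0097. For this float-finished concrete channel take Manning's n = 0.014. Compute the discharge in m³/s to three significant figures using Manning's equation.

A = b·y = 7.54 × 1.63 = 12.29 m²
P = b + 2y = 7.54 + 2×1.63 = 10.80 m
R = A/P = 12.29/10.80 = 1.138 m
Q = (1/n)·A·R^(2/3)·S^(1/2) = (1/0.014) × 12.29 × 1.138^(2/3) × 0.0097^(1/2) = 94.24 m³/s

94.2 m³/s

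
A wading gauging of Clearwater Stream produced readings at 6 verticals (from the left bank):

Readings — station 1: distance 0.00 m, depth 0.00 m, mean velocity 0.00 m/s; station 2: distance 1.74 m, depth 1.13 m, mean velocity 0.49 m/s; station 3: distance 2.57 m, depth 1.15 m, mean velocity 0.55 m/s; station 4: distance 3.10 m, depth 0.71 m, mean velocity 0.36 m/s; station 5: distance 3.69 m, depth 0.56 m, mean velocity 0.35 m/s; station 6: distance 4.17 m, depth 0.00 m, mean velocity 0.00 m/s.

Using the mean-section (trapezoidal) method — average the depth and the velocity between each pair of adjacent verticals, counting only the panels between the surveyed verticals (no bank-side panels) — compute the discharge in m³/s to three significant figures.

1.11 m³/s

Panel 1-2: Δb = 1.74 m, d̄ = (0.00+1.13)/2 = 0.565, v̄ = (0.00+0.49)/2 = 0.245 → q = 1.74×0.565×0.245 = 0.2409 m³/s
Panel 2-3: Δb = 0.83 m, d̄ = (1.13+1.15)/2 = 1.14, v̄ = (0.49+0.55)/2 = 0.52 → q = 0.83×1.14×0.52 = 0.4920 m³/s
Panel 3-4: Δb = 0.53 m, d̄ = (1.15+0.71)/2 = 0.93, v̄ = (0.55+0.36)/2 = 0.455 → q = 0.53×0.93×0.455 = 0.2243 m³/s
Panel 4-5: Δb = 0.59 m, d̄ = (0.71+0.56)/2 = 0.635, v̄ = (0.36+0.35)/2 = 0.355 → q = 0.59×0.635×0.355 = 0.1330 m³/s
Panel 5-6: Δb = 0.48 m, d̄ = (0.56+0.00)/2 = 0.28, v̄ = (0.35+0.00)/2 = 0.175 → q = 0.48×0.28×0.175 = 0.02352 m³/s
Q = Σ q = 1.114 m³/s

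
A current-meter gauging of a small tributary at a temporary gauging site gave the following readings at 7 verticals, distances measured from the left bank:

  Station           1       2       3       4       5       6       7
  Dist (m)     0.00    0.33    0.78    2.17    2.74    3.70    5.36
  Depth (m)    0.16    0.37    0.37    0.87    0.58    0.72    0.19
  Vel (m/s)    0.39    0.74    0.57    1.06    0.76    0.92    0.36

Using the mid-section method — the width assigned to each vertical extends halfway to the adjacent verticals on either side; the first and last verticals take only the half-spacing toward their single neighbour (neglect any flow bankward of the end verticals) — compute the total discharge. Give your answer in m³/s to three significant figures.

2.48 m³/s

w_1 = (0.33 − 0.00)/2 = 0.165 m; q_1 = 0.39 × 0.16 × 0.165 = 0.01030 m³/s
w_2 = (0.78 − 0.00)/2 = 0.39 m; q_2 = 0.74 × 0.37 × 0.39 = 0.1068 m³/s
w_3 = (2.17 − 0.33)/2 = 0.92 m; q_3 = 0.57 × 0.37 × 0.92 = 0.1940 m³/s
w_4 = (2.74 − 0.78)/2 = 0.98 m; q_4 = 1.06 × 0.87 × 0.98 = 0.9038 m³/s
w_5 = (3.70 − 2.17)/2 = 0.765 m; q_5 = 0.76 × 0.58 × 0.765 = 0.3372 m³/s
w_6 = (5.36 − 2.74)/2 = 1.31 m; q_6 = 0.92 × 0.72 × 1.31 = 0.8677 m³/s
w_7 = (5.36 − 3.70)/2 = 0.83 m; q_7 = 0.36 × 0.19 × 0.83 = 0.05677 m³/s
Q = Σ qᵢ = 2.477 m³/s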